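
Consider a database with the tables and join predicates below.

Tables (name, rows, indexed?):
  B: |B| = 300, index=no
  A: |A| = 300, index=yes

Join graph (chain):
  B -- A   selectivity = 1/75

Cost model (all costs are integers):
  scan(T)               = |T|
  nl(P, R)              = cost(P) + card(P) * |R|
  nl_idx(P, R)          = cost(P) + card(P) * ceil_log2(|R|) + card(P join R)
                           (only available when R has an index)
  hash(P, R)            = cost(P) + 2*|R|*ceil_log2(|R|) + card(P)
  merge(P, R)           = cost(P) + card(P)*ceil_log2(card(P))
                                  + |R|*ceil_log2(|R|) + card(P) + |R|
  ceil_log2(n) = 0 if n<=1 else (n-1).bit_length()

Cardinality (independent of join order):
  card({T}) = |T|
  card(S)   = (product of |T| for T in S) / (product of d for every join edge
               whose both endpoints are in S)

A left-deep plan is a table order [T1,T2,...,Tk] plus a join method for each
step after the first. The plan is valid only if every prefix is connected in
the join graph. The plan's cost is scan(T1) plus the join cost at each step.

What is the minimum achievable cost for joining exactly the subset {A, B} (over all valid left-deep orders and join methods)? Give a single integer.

Selinger DP over subsets of {A,B}:
  {B}: scan cost=300, card=300
  {A}: scan cost=300, card=300
  {AB}: card=1200; try (A,nl_idx)→4200, (B,hash)→6000, (A,hash)→6000, (B,merge)→6300, (A,merge)→6300, (B,nl)→90300 …(+1); best=4200 via (A,nl_idx)

4200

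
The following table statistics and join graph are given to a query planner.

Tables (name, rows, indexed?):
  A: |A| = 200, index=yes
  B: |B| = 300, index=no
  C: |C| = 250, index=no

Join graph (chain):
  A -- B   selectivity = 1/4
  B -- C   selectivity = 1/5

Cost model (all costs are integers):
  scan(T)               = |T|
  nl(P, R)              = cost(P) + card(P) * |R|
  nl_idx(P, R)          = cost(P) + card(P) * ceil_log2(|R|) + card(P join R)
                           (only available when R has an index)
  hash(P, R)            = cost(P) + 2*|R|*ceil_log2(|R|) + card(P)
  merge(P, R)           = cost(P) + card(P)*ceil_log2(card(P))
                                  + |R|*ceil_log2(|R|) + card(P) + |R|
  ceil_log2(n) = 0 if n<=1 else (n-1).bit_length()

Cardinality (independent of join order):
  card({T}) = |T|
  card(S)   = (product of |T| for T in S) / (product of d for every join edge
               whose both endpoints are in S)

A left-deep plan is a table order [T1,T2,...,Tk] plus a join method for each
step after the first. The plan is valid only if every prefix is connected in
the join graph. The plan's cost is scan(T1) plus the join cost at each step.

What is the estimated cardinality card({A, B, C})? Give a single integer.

Tables in S: A(200), B(300), C(250)
Edges inside S: A-B(d=4), B-C(d=5)
numerator = 200 * 300 * 250 = 15000000
denominator = 4 * 5 = 20
card(S) = 15000000 / 20 = 750000

750000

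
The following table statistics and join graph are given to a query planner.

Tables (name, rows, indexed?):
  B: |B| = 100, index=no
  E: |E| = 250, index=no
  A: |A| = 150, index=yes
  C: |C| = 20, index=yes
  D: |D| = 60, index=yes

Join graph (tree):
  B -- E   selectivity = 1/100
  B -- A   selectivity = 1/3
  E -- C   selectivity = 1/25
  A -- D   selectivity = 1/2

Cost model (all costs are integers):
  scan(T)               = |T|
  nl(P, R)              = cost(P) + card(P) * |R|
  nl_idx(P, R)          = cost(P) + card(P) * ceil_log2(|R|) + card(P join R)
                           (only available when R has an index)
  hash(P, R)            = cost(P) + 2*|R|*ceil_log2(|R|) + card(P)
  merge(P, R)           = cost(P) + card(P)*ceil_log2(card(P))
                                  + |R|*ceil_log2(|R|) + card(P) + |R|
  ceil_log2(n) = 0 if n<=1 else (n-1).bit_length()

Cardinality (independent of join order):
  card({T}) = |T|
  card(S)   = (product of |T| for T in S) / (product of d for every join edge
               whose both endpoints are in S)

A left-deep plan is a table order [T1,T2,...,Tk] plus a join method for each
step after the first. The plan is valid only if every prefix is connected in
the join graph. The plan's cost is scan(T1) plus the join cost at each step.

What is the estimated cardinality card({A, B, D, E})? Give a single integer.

375000

Tables in S: A(150), B(100), D(60), E(250)
Edges inside S: B-E(d=100), B-A(d=3), A-D(d=2)
numerator = 150 * 100 * 60 * 250 = 225000000
denominator = 100 * 3 * 2 = 600
card(S) = 225000000 / 600 = 375000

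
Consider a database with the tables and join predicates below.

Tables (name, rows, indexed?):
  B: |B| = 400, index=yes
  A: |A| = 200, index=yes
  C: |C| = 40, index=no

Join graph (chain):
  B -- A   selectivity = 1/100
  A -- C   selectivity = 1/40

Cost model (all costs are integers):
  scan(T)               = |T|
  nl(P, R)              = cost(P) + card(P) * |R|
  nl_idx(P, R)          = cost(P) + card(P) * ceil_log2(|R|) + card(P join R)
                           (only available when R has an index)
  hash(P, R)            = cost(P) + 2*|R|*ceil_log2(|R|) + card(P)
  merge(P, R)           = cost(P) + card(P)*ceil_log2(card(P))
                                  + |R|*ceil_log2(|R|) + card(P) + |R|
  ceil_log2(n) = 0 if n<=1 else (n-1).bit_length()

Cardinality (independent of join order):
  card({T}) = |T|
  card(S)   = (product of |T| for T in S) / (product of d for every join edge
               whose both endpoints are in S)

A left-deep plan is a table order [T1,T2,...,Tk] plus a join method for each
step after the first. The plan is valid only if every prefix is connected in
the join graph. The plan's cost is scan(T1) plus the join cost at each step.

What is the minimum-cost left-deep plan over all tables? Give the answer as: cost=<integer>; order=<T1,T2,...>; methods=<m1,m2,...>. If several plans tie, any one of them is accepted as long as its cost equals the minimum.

Selinger DP (subsets sized 1..n):
  {B}: scan cost=400, card=400
  {A}: scan cost=200, card=200
  {C}: scan cost=40, card=40
  {AB}: card=800; try (B,nl_idx)→2800, (A,hash)→4000, (A,nl_idx)→4400, (B,merge)→6000, (A,merge)→6200, (B,hash)→7600 …(+2); best=2800 via (B,nl_idx)
  {AC}: card=200; try (A,nl_idx)→560, (C,hash)→880, (A,merge)→2120, (C,merge)→2280, (A,hash)→3280, (A,nl)→8040 …(+1); best=560 via (A,nl_idx)
  {ABC}: card=800; try (B,nl_idx)→3160, (C,hash)→4080, (B,merge)→6360, (B,hash)→7960, (C,merge)→11880, (C,nl)→34800 …(+1); best=3160 via (B,nl_idx)

cost=3160; order=C,A,B; methods=nl_idx,nl_idx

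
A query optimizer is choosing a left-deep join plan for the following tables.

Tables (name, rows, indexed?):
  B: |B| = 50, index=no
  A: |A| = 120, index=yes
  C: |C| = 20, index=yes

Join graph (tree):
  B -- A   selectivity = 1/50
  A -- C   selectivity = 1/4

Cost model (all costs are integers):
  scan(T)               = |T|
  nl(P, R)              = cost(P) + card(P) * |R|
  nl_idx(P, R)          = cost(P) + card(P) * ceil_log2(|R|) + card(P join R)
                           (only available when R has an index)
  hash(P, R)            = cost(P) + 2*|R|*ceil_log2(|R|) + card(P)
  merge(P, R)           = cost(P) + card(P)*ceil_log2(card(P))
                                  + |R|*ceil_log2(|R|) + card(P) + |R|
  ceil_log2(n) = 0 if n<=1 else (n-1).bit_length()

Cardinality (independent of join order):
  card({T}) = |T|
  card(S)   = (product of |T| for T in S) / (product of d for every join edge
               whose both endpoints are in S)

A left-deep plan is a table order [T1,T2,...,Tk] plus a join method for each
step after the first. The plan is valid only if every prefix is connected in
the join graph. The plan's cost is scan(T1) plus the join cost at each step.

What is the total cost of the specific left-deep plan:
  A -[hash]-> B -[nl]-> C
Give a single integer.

3240

step 1: scan A: cost=120, card=120
step 2: join B via hash
    card(P join B) = 120*50/(50) = 120
    cost = 120 + 2*50*6 + 120 = 840
step 3: join C via nl
    card(P join C) = 120*20/(4) = 600
    cost = 840 + 120*20 = 3240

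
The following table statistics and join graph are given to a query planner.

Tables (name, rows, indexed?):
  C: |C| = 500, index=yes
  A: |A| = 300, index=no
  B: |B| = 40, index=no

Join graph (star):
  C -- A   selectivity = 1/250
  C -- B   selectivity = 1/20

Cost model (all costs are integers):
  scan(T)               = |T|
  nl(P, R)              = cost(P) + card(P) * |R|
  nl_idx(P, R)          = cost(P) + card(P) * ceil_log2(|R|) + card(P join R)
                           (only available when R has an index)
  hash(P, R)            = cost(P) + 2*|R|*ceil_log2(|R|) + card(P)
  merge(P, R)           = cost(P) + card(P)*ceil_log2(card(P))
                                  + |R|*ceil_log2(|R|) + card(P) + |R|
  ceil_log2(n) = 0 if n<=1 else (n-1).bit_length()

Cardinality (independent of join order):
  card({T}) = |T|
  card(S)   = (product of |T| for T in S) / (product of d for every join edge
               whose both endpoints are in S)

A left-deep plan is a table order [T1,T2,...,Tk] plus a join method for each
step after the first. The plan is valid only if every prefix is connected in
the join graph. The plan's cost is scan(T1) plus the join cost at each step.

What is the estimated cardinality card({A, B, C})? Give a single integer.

1200

Tables in S: A(300), B(40), C(500)
Edges inside S: C-A(d=250), C-B(d=20)
numerator = 300 * 40 * 500 = 6000000
denominator = 250 * 20 = 5000
card(S) = 6000000 / 5000 = 1200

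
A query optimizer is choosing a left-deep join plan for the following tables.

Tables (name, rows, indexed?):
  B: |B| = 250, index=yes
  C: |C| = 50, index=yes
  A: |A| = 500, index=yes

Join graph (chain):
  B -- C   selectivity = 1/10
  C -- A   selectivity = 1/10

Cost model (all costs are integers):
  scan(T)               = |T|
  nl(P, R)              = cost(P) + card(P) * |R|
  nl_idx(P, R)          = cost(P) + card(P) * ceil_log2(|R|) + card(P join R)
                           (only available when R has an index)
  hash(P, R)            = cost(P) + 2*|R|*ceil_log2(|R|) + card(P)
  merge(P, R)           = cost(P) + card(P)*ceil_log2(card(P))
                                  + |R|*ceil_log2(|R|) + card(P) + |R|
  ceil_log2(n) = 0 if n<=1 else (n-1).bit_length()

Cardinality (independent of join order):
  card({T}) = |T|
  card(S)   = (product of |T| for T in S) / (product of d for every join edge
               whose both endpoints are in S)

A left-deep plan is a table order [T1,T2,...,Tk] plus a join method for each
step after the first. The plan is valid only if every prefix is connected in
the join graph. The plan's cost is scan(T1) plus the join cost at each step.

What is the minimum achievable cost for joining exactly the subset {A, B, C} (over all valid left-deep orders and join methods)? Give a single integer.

8100

Selinger DP over subsets of {A,B,C}:
  {B}: scan cost=250, card=250
  {C}: scan cost=50, card=50
  {A}: scan cost=500, card=500
  {BC}: card=1250; try (C,hash)→1100, (B,nl_idx)→1700, (B,merge)→2650, (C,merge)→2850, (C,nl_idx)→3000, (B,hash)→4100 …(+2); best=1100 via (C,hash)
  {AC}: card=2500; try (C,hash)→1600, (A,nl_idx)→3000, (A,merge)→5400, (C,merge)→5850, (C,nl_idx)→6000, (A,hash)→9100 …(+2); best=1600 via (C,hash)
  {ABC}: card=62500; try (B,hash)→8100, (A,hash)→11350, (A,merge)→21100, (B,merge)→36350, (A,nl_idx)→74850, (B,nl_idx)→84100 …(+2); best=8100 via (B,hash)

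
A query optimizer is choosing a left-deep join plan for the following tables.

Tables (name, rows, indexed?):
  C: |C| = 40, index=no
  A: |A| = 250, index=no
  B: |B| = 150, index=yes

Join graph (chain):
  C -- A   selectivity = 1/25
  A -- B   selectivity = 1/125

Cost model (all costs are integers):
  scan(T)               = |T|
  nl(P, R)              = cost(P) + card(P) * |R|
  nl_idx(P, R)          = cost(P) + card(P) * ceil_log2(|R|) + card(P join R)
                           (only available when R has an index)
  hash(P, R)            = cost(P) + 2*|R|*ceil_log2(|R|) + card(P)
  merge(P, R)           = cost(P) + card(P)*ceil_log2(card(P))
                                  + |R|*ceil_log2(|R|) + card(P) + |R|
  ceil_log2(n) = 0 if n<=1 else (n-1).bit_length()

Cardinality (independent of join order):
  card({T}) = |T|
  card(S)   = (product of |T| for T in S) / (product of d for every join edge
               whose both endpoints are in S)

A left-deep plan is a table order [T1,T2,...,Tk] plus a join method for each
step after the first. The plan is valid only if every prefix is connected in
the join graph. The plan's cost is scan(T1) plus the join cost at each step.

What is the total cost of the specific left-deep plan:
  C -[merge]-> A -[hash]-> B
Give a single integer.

5370

step 1: scan C: cost=40, card=40
step 2: join A via merge
    card(P join A) = 40*250/(25) = 400
    cost = 40 + 40*6 + 250*8 + 40 + 250 = 2570
step 3: join B via hash
    card(P join B) = 400*150/(125) = 480
    cost = 2570 + 2*150*8 + 400 = 5370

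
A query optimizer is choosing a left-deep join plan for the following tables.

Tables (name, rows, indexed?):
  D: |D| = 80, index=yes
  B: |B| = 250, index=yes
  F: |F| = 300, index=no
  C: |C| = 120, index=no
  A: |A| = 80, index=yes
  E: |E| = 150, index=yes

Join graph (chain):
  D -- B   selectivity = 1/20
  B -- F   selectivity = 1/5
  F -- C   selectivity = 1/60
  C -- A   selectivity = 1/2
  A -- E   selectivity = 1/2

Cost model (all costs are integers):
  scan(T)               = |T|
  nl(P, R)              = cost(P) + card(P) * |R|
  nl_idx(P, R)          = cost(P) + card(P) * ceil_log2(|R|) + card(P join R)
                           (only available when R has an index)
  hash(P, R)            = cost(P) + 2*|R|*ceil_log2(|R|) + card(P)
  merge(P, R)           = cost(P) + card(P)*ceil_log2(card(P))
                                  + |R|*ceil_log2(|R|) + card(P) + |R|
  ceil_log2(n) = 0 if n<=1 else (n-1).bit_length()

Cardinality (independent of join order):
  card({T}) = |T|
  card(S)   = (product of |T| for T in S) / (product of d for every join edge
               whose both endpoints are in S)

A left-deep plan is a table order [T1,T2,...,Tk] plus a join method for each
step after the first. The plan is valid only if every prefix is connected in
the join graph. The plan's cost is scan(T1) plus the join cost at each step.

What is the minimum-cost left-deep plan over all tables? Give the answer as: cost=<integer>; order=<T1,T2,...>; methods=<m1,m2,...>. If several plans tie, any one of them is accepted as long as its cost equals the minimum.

cost=4961520; order=F,C,B,D,A,E; methods=hash,hash,hash,hash,hash

Selinger DP (subsets sized 1..n):
  {D}: scan cost=80, card=80
  {B}: scan cost=250, card=250
  {F}: scan cost=300, card=300
  {C}: scan cost=120, card=120
  {A}: scan cost=80, card=80
  {E}: scan cost=150, card=150
  {BD}: card=1000; try (D,hash)→1620, (B,nl_idx)→1720, (B,merge)→2970, (D,nl_idx)→3000, (D,merge)→3140, (B,hash)→4160 …(+2); best=1620 via (D,hash)
  {BF}: card=15000; try (B,hash)→4600, (F,merge)→5500, (B,merge)→5550, (F,hash)→5900, (B,nl_idx)→17700, (F,nl)→75250 …(+1); best=4600 via (B,hash)
  {CF}: card=600; try (C,hash)→2280, (F,merge)→4080, (C,merge)→4260, (F,hash)→5640, (F,nl)→36120, (C,nl)→36300; best=2280 via (C,hash)
  {AC}: card=4800; try (A,hash)→1360, (C,merge)→1680, (A,merge)→1720, (C,hash)→1840, (A,nl_idx)→5760, (C,nl)→9680 …(+1); best=1360 via (A,hash)
  {AE}: card=6000; try (A,hash)→1420, (E,merge)→2070, (A,merge)→2140, (E,hash)→2560, (E,nl_idx)→6720, (A,nl_idx)→7200 …(+2); best=1420 via (A,hash)
  {BDF}: card=60000; try (F,hash)→8020, (F,merge)→15620, (D,hash)→20720, (D,nl_idx)→169600, (D,merge)→230240, (F,nl)→301620 …(+1); best=8020 via (F,hash)
  {BCF}: card=30000; try (B,hash)→6880, (B,merge)→11130, (C,hash)→21280, (B,nl_idx)→37080, (B,nl)→152280, (C,merge)→230560 …(+1); best=6880 via (B,hash)
  {ACF}: card=24000; try (A,hash)→4000, (A,merge)→9520, (F,hash)→11560, (A,nl_idx)→30480, (A,nl)→50280, (F,merge)→71560 …(+1); best=4000 via (A,hash)
  {ACE}: card=360000; try (E,hash)→8560, (C,hash)→9100, (E,merge)→69910, (C,merge)→86380, (E,nl_idx)→399760, (E,nl)→721360 …(+1); best=8560 via (E,hash)
  {BCDF}: card=120000; try (D,hash)→38000, (C,hash)→69700, (D,nl_idx)→336880, (D,merge)→487520, (C,merge)→1028980, (D,nl)→2406880 …(+1); best=38000 via (D,hash)
  {ABCF}: card=1200000; try (B,hash)→32000, (A,hash)→38000, (B,merge)→390250, (A,merge)→487520, (B,nl_idx)→1396000, (A,nl_idx)→1416880 …(+2); best=32000 via (B,hash)
  {ACEF}: card=1800000; try (E,hash)→30400, (F,hash)→373960, (E,merge)→389350, (E,nl_idx)→1996000, (E,nl)→3604000, (F,merge)→7211560 …(+1); best=30400 via (E,hash)
  {ABCDF}: card=4800000; try (A,hash)→159120, (D,hash)→1233120, (A,merge)→2198640, (A,nl_idx)→5678000, (A,nl)→9638000, (D,nl_idx)→13232000 …(+2); best=159120 via (A,hash)
  {ABCEF}: card=90000000; try (E,hash)→1234400, (B,hash)→1834400, (E,merge)→26433350, (B,merge)→39632650, (E,nl_idx)→99632000, (B,nl_idx)→104430400 …(+2); best=1234400 via (E,hash)
  {ABCDEF}: card=360000000; try (E,hash)→4961520, (D,hash)→91235520, (E,merge)→115360470, (E,nl_idx)→398559120, (E,nl)→720159120, (D,nl_idx)→991234400 …(+2); best=4961520 via (E,hash)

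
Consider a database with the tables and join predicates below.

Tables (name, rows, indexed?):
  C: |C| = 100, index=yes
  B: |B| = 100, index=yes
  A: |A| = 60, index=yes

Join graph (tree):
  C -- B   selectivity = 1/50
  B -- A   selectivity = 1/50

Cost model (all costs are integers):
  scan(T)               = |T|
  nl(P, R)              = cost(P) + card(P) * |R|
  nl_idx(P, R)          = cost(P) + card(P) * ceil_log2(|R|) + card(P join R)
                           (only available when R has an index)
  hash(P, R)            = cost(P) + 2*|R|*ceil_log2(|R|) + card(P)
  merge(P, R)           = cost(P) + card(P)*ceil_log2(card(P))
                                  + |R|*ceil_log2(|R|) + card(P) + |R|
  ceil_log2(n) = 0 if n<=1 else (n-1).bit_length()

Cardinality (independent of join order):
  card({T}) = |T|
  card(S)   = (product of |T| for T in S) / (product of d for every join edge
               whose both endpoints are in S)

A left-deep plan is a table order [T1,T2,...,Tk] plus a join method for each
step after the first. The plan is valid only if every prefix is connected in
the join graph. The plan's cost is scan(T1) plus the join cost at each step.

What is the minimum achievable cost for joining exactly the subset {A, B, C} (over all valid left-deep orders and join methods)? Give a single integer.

1680

Selinger DP over subsets of {A,B,C}:
  {C}: scan cost=100, card=100
  {B}: scan cost=100, card=100
  {A}: scan cost=60, card=60
  {BC}: card=200; try (C,nl_idx)→1000, (B,nl_idx)→1000, (C,hash)→1600, (B,hash)→1600, (C,merge)→1700, (B,merge)→1700 …(+2); best=1000 via (C,nl_idx)
  {AB}: card=120; try (B,nl_idx)→600, (A,nl_idx)→820, (A,hash)→920, (B,merge)→1280, (A,merge)→1320, (B,hash)→1520 …(+2); best=600 via (B,nl_idx)
  {ABC}: card=240; try (C,nl_idx)→1680, (A,hash)→1920, (C,hash)→2120, (C,merge)→2360, (A,nl_idx)→2440, (A,merge)→3220 …(+2); best=1680 via (C,nl_idx)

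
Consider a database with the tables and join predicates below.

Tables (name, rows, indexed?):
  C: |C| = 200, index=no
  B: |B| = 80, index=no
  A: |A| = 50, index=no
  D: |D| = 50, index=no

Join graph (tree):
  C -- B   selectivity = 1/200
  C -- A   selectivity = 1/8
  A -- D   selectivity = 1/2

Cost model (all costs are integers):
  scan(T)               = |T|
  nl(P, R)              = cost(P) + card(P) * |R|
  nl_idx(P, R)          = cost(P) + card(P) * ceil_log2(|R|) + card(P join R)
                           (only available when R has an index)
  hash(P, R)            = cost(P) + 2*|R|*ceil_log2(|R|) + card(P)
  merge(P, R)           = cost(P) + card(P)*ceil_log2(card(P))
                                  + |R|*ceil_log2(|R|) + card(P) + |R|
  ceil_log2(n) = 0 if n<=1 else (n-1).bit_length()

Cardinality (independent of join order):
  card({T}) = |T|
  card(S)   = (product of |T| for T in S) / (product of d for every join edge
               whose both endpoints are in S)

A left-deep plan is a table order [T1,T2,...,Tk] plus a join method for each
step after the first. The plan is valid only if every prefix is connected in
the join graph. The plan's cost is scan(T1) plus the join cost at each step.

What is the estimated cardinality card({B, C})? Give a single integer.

80

Tables in S: B(80), C(200)
Edges inside S: C-B(d=200)
numerator = 80 * 200 = 16000
denominator = 200 = 200
card(S) = 16000 / 200 = 80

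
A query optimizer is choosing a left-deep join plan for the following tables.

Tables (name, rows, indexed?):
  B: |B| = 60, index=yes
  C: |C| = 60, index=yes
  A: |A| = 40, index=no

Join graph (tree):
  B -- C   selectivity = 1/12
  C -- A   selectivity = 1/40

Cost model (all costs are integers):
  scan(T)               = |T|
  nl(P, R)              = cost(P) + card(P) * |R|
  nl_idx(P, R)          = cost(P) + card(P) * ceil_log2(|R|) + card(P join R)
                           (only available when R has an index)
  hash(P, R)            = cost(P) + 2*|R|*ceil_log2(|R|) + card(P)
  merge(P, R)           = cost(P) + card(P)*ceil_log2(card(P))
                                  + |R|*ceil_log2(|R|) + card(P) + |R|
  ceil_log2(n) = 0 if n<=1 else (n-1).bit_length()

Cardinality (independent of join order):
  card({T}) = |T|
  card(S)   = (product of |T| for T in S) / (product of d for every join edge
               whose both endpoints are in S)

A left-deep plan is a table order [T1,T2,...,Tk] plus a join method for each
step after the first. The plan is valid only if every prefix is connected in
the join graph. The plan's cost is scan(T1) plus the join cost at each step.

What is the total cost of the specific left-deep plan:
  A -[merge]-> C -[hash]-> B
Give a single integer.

step 1: scan A: cost=40, card=40
step 2: join C via merge
    card(P join C) = 40*60/(40) = 60
    cost = 40 + 40*6 + 60*6 + 40 + 60 = 740
step 3: join B via hash
    card(P join B) = 60*60/(12) = 300
    cost = 740 + 2*60*6 + 60 = 1520

1520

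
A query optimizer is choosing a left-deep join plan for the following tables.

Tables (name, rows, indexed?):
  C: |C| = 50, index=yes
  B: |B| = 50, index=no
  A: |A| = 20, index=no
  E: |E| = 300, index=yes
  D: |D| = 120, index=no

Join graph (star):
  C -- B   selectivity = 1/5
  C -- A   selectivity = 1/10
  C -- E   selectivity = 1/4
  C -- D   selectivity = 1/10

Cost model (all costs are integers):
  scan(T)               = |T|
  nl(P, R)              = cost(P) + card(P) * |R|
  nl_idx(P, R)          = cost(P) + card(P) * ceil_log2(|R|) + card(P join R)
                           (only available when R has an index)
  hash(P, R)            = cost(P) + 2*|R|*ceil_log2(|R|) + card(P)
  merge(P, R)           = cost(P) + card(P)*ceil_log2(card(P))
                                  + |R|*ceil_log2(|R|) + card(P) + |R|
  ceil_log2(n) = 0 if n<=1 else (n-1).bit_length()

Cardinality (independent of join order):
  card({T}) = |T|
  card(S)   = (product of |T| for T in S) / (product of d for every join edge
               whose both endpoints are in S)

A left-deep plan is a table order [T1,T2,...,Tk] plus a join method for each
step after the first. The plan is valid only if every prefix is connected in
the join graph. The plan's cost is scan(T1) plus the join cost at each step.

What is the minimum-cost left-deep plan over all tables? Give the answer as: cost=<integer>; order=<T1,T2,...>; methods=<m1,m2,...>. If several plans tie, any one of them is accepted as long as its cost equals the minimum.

cost=20840; order=D,C,A,B,E; methods=hash,hash,hash,hash

Selinger DP (subsets sized 1..n):
  {C}: scan cost=50, card=50
  {B}: scan cost=50, card=50
  {A}: scan cost=20, card=20
  {E}: scan cost=300, card=300
  {D}: scan cost=120, card=120
  {BC}: card=500; try (C,hash)→700, (B,hash)→700, (C,merge)→750, (B,merge)→750, (C,nl_idx)→850, (C,nl)→2550 …(+1); best=700 via (C,hash)
  {AC}: card=100; try (C,nl_idx)→240, (A,hash)→300, (C,merge)→490, (A,merge)→520, (C,hash)→640, (C,nl)→1020 …(+1); best=240 via (C,nl_idx)
  {CE}: card=3750; try (C,hash)→1200, (E,merge)→3400, (C,merge)→3650, (E,nl_idx)→4250, (E,hash)→5500, (C,nl_idx)→5850 …(+2); best=1200 via (C,hash)
  {CD}: card=600; try (C,hash)→840, (D,merge)→1360, (C,merge)→1430, (C,nl_idx)→1440, (D,hash)→1780, (D,nl)→6050 …(+1); best=840 via (C,hash)
  {ABC}: card=1000; try (B,hash)→940, (B,merge)→1390, (A,hash)→1400, (B,nl)→5240, (A,merge)→5820, (A,nl)→10700; best=940 via (B,hash)
  {BCE}: card=37500; try (B,hash)→5550, (E,hash)→6600, (E,merge)→8700, (E,nl_idx)→42700, (B,merge)→50300, (E,nl)→150700 …(+1); best=5550 via (B,hash)
  {BCD}: card=6000; try (B,hash)→2040, (D,hash)→2880, (D,merge)→6660, (B,merge)→7790, (B,nl)→30840, (D,nl)→60700; best=2040 via (B,hash)
  {ACE}: card=7500; try (E,merge)→4040, (A,hash)→5150, (E,hash)→5740, (E,nl_idx)→8640, (E,nl)→30240, (A,merge)→50070 …(+1); best=4040 via (E,merge)
  {ACD}: card=1200; try (A,hash)→1640, (D,merge)→2000, (D,hash)→2020, (A,merge)→7560, (D,nl)→12240, (A,nl)→12840; best=1640 via (A,hash)
  {CDE}: card=45000; try (D,hash)→6630, (E,hash)→6840, (E,merge)→10440, (D,merge)→50910, (E,nl_idx)→51240, (E,nl)→180840 …(+1); best=6630 via (D,hash)
  {ABCE}: card=75000; try (E,hash)→7340, (B,hash)→12140, (E,merge)→14940, (A,hash)→43250, (E,nl_idx)→84940, (B,merge)→109390 …(+4); best=7340 via (E,hash)
  {ABCD}: card=12000; try (B,hash)→3440, (D,hash)→3620, (A,hash)→8240, (D,merge)→12900, (B,merge)→16390, (B,nl)→61640 …(+3); best=3440 via (B,hash)
  {BCDE}: card=450000; try (E,hash)→13440, (D,hash)→44730, (B,hash)→52230, (E,merge)→89040, (E,nl_idx)→506040, (D,merge)→644010 …(+4); best=13440 via (E,hash)
  {ACDE}: card=90000; try (E,hash)→8240, (D,hash)→13220, (E,merge)→19040, (A,hash)→51830, (E,nl_idx)→102440, (D,merge)→110000 …(+4); best=8240 via (E,hash)
  {ABCDE}: card=900000; try (E,hash)→20840, (D,hash)→84020, (B,hash)→98840, (E,merge)→186440, (A,hash)→463640, (E,nl_idx)→1011440 …(+7); best=20840 via (E,hash)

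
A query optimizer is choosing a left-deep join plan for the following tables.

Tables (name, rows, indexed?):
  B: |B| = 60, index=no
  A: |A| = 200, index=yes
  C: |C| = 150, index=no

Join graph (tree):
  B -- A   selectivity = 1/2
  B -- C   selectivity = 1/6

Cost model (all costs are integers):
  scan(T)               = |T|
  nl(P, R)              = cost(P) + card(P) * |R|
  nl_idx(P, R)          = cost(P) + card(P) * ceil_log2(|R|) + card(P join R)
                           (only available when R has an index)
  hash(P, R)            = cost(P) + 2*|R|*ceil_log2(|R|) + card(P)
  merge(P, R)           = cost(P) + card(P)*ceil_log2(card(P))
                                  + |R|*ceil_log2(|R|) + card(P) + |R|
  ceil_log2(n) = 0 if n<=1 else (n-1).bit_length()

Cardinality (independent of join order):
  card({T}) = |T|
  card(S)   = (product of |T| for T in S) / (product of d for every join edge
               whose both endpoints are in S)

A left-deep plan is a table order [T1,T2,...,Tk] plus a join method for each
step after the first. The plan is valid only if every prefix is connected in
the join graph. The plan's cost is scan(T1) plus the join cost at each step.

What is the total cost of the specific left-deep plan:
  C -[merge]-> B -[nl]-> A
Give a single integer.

step 1: scan C: cost=150, card=150
step 2: join B via merge
    card(P join B) = 150*60/(6) = 1500
    cost = 150 + 150*8 + 60*6 + 150 + 60 = 1920
step 3: join A via nl
    card(P join A) = 1500*200/(2) = 150000
    cost = 1920 + 1500*200 = 301920

301920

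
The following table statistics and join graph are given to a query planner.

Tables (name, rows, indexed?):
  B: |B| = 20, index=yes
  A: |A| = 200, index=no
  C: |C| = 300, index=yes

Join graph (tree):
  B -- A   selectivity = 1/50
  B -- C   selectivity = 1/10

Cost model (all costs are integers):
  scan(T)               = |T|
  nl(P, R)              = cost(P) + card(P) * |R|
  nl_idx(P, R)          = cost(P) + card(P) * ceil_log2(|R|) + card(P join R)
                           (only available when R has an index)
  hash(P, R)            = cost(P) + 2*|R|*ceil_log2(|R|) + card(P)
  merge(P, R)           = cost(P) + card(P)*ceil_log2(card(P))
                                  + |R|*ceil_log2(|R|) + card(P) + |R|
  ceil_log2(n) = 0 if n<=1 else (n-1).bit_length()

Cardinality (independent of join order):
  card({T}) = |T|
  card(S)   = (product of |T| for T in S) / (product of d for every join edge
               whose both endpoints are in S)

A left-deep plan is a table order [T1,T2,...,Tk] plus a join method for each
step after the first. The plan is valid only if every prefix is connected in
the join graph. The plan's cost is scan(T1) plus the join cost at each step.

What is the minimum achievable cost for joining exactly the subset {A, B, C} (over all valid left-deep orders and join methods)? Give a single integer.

Selinger DP over subsets of {A,B,C}:
  {B}: scan cost=20, card=20
  {A}: scan cost=200, card=200
  {C}: scan cost=300, card=300
  {AB}: card=80; try (B,hash)→600, (B,nl_idx)→1280, (A,merge)→1940, (B,merge)→2120, (A,hash)→3240, (A,nl)→4020 …(+1); best=600 via (B,hash)
  {BC}: card=600; try (C,nl_idx)→800, (B,hash)→800, (B,nl_idx)→2400, (C,merge)→3140, (B,merge)→3420, (C,hash)→5440 …(+2); best=800 via (C,nl_idx)
  {ABC}: card=2400; try (C,nl_idx)→3720, (C,merge)→4240, (A,hash)→4600, (C,hash)→6080, (A,merge)→9200, (C,nl)→24600 …(+1); best=3720 via (C,nl_idx)

3720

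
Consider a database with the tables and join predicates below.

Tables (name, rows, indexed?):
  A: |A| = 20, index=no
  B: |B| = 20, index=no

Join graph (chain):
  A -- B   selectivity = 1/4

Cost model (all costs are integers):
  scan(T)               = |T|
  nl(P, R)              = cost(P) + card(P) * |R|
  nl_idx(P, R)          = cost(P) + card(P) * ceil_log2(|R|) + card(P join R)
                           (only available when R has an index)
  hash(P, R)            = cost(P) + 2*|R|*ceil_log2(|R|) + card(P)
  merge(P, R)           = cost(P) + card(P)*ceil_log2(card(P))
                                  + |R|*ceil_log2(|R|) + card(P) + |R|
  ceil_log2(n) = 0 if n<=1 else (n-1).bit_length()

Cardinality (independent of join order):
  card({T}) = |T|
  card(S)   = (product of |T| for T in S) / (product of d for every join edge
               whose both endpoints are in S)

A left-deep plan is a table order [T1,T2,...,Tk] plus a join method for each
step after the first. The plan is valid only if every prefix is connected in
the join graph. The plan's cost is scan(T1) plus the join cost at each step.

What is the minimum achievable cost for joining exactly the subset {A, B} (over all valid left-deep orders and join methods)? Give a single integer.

Selinger DP over subsets of {A,B}:
  {A}: scan cost=20, card=20
  {B}: scan cost=20, card=20
  {AB}: card=100; try (B,hash)→240, (A,hash)→240, (B,merge)→260, (A,merge)→260, (B,nl)→420, (A,nl)→420; best=240 via (B,hash)

240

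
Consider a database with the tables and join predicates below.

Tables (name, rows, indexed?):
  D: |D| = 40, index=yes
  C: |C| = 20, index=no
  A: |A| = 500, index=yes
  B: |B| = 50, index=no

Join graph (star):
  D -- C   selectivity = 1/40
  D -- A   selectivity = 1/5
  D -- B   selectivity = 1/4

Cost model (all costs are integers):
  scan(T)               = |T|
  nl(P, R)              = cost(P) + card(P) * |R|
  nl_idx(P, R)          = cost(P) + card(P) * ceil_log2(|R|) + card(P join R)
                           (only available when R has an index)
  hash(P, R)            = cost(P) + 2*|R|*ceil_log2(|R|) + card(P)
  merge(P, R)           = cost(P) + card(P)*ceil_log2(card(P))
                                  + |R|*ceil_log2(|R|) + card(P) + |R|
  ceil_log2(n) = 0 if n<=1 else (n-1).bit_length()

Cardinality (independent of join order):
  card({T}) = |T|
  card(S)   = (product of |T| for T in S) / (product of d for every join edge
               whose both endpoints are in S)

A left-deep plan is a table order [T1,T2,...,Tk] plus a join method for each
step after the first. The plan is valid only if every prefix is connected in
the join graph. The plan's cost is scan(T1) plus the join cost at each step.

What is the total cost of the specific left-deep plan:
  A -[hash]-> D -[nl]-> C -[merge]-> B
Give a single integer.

step 1: scan A: cost=500, card=500
step 2: join D via hash
    card(P join D) = 500*40/(5) = 4000
    cost = 500 + 2*40*6 + 500 = 1480
step 3: join C via nl
    card(P join C) = 4000*20/(40) = 2000
    cost = 1480 + 4000*20 = 81480
step 4: join B via merge
    card(P join B) = 2000*50/(4) = 25000
    cost = 81480 + 2000*11 + 50*6 + 2000 + 50 = 105830

105830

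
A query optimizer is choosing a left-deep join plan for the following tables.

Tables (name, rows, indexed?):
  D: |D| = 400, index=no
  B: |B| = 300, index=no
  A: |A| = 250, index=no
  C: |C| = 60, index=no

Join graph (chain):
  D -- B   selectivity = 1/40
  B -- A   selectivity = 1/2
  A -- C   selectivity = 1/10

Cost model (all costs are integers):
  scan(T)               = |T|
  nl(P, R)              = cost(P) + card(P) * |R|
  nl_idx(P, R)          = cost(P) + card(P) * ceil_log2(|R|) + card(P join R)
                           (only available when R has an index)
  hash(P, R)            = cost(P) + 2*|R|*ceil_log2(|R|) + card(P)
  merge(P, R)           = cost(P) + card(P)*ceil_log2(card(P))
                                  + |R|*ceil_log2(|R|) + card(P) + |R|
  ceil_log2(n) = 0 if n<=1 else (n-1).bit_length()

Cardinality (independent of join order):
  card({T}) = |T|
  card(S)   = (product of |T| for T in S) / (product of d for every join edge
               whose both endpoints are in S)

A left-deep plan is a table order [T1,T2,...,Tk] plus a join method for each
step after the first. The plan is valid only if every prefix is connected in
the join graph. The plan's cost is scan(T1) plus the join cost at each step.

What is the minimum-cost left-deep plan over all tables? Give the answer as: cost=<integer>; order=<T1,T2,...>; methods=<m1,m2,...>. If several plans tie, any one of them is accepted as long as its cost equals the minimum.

cost=240320; order=A,C,B,D; methods=hash,hash,hash

Selinger DP (subsets sized 1..n):
  {D}: scan cost=400, card=400
  {B}: scan cost=300, card=300
  {A}: scan cost=250, card=250
  {C}: scan cost=60, card=60
  {BD}: card=3000; try (B,hash)→6200, (D,merge)→7300, (B,merge)→7400, (D,hash)→7800, (D,nl)→120300, (B,nl)→120400; best=6200 via (B,hash)
  {AB}: card=37500; try (A,hash)→4600, (B,merge)→5500, (A,merge)→5550, (B,hash)→5900, (B,nl)→75250, (A,nl)→75300; best=4600 via (A,hash)
  {AC}: card=1500; try (C,hash)→1220, (A,merge)→2730, (C,merge)→2920, (A,hash)→4120, (A,nl)→15060, (C,nl)→15250; best=1220 via (C,hash)
  {ABD}: card=375000; try (A,hash)→13200, (A,merge)→47450, (D,hash)→49300, (D,merge)→646100, (A,nl)→756200, (D,nl)→15004600; best=13200 via (A,hash)
  {ABC}: card=225000; try (B,hash)→8120, (B,merge)→22220, (C,hash)→42820, (B,nl)→451220, (C,merge)→642520, (C,nl)→2254600; best=8120 via (B,hash)
  {ABCD}: card=2250000; try (D,hash)→240320, (C,hash)→388920, (D,merge)→4287120, (C,merge)→7513620, (C,nl)→22513200, (D,nl)→90008120; best=240320 via (D,hash)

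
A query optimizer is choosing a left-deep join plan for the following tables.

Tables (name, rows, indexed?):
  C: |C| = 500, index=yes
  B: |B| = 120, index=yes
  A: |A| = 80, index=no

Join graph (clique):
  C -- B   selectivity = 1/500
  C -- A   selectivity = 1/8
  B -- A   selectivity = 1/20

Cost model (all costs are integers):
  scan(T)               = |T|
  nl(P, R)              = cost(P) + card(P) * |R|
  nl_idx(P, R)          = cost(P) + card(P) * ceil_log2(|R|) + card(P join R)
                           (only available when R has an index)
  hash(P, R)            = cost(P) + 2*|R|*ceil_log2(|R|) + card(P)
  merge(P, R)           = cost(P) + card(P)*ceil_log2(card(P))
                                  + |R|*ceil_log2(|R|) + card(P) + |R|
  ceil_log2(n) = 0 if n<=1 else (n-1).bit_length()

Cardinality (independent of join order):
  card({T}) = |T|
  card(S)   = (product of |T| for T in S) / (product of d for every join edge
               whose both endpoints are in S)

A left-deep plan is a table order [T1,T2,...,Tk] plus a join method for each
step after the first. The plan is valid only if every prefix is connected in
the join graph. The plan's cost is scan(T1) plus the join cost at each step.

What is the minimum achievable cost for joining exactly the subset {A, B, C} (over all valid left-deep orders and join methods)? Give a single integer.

2560

Selinger DP over subsets of {A,B,C}:
  {C}: scan cost=500, card=500
  {B}: scan cost=120, card=120
  {A}: scan cost=80, card=80
  {BC}: card=120; try (C,nl_idx)→1320, (B,hash)→2680, (B,nl_idx)→4120, (C,merge)→6080, (B,merge)→6460, (C,hash)→9240 …(+2); best=1320 via (C,nl_idx)
  {AC}: card=5000; try (A,hash)→2120, (C,merge)→5720, (C,nl_idx)→5800, (A,merge)→6140, (C,hash)→9160, (C,nl)→40080 …(+1); best=2120 via (A,hash)
  {AB}: card=480; try (B,nl_idx)→1120, (A,hash)→1360, (B,merge)→1680, (A,merge)→1720, (B,hash)→1840, (B,nl)→9680 …(+1); best=1120 via (B,nl_idx)
  {ABC}: card=60; try (A,hash)→2560, (A,merge)→2920, (C,nl_idx)→5500, (B,hash)→8800, (C,hash)→10600, (C,merge)→10920 …(+5); best=2560 via (A,hash)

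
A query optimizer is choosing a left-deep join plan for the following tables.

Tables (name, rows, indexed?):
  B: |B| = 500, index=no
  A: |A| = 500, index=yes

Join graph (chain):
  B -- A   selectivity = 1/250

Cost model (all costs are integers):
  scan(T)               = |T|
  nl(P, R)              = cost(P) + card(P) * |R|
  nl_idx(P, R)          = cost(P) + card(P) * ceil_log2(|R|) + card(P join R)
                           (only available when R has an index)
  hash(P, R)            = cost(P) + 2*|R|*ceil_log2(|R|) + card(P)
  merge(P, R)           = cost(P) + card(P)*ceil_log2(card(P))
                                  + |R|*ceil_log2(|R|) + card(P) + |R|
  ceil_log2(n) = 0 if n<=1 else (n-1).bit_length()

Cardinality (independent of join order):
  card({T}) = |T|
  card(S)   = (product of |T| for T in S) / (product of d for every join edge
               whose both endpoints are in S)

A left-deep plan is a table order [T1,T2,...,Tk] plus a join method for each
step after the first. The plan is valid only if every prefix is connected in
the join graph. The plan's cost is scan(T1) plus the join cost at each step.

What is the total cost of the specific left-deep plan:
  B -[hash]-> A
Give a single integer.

10000

step 1: scan B: cost=500, card=500
step 2: join A via hash
    card(P join A) = 500*500/(250) = 1000
    cost = 500 + 2*500*9 + 500 = 10000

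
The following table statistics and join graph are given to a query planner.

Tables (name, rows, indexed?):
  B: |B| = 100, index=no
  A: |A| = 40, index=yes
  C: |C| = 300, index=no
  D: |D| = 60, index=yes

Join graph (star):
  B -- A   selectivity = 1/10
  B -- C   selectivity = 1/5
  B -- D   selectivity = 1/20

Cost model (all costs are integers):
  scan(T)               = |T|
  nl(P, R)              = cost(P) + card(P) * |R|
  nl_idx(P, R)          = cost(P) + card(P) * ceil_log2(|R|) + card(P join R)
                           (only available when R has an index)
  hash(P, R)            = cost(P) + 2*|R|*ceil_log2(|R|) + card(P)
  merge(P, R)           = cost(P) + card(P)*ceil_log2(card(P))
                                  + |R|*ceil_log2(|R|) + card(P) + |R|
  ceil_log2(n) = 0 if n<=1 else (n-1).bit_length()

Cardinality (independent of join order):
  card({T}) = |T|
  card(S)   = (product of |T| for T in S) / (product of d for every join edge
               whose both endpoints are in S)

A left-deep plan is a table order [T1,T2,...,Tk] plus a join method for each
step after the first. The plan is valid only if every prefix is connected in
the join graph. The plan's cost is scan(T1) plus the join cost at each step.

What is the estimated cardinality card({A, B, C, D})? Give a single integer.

72000

Tables in S: A(40), B(100), C(300), D(60)
Edges inside S: B-A(d=10), B-C(d=5), B-D(d=20)
numerator = 40 * 100 * 300 * 60 = 72000000
denominator = 10 * 5 * 20 = 1000
card(S) = 72000000 / 1000 = 72000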